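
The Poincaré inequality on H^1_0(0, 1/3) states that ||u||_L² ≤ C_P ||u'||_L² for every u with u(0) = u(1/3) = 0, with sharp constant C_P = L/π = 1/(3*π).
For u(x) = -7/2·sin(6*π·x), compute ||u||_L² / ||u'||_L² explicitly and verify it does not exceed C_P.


||u||_L² / ||u'||_L² = 1/(6*π) < C_P = 1/(3*π).

u(x) = -7/2·sin(6*π·x), so u'(x) = -21*π*cos(6*π*x).
Writing u(x) = A·sin(kπx/L) with A = -7/2 and k = 2, use ∫_0^L sin²(kπx/L) dx = L/2 and ∫_0^L cos²(kπx/L) dx = L/2.
u² = 49/4·sin²(6*π·x) and (u')² = 441*π^2·cos²(6*π·x), and each of sin², cos² integrates to L/2 = 1/6 over (0, 1/3).
∫_0^1/3 u² dx = 49/24, so ||u||_L² = 7*sqrt(6)/12.
∫_0^1/3 (u')² dx = 147*π^2/2, so ||u'||_L² = 7*sqrt(6)*π/2.
Ratio ||u||_L² / ||u'||_L² = 1/(6*π).
Sharp Poincaré constant on H^1_0(0, 1/3) is C_P = L/π = 1/(3*π), achieved by sin(3*π·x).
This is the k = 2 harmonic; the ratio L/(kπ) is strictly less than C_P = L/π, consistent with the sharp inequality ||u||_L² ≤ C_P ||u'||_L².


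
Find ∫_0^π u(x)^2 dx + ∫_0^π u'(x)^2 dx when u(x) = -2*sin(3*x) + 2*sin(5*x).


||u||_{H^1(0,π)}^2 = 72*π

u'(x) = -6*cos(3*x) + 10*cos(5*x).
Expand u² and (u')² and integrate term by term on (0, π), using: for integers n ≥ 1, ∫_0^π sin²(nx) dx = ∫_0^π cos²(nx) dx = π/2; for n ≠ n', ∫_0^π sin(nx)sin(n'x) dx = ∫_0^π cos(nx)cos(n'x) dx = 0; and by product-to-sum, ∫_0^π sin(nx)cos(n'x) dx = ½∫_0^π [sin((n+n')x) + sin((n−n')x)] dx, which is 0 when n+n' is even and 2n/(n²−n'²) when n+n' is odd (it need not vanish on (0, π)).
  u² squared terms: (-2)²·∫sin(3x)² dx = 4·π/2 = 2*π;  (2)²·∫sin(5x)² dx = 4·π/2 = 2*π.
  u² cross terms: 2·(-2)·(2)·∫sin(3x)·sin(5x) dx = -8·(0) = 0.
  So ∫_0^π u² dx = 2*π + 2*π + 0 = 4*π.
  (u')² squared terms: (-6)²·∫cos(3x)² dx = 36·π/2 = 18*π;  (10)²·∫cos(5x)² dx = 100·π/2 = 50*π.
  (u')² cross terms: 2·(-6)·(10)·∫cos(3x)·cos(5x) dx = -120·(0) = 0.
  So ∫_0^π (u')² dx = 18*π + 50*π + 0 = 68*π.
||u||_{H^1}^2 = (4*π) + (68*π) = 72*π.


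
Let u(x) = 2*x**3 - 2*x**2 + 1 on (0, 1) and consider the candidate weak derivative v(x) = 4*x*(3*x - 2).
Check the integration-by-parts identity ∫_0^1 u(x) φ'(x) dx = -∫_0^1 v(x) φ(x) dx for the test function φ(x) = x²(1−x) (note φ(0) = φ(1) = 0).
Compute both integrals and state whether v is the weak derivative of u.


LHS = 0, RHS = 0. No, v is not the weak derivative of u.

u(x) = 2*x**3 - 2*x**2 + 1, classical derivative u'(x) = 6*x**2 - 4*x.
φ(x) = x²(1−x), so φ'(x) = x*(2 - 3*x).
Note φ(0) = φ(1) = 0, so the boundary term u·φ vanishes.
LHS = ∫_0^1 u(x) φ'(x) dx = ∫_0^1 (-6*x^5 + 10*x^4 - 4*x^3 - 3*x^2 + 2*x) dx. Term by term:
  ∫_0^1 -6*x^5 dx = -1;  ∫_0^1 10*x^4 dx = 2;  ∫_0^1 -4*x^3 dx = -1;
  ∫_0^1 -3*x^2 dx = -1;  ∫_0^1 2*x dx = 1.
Sum: -1 + 2 − 1 − 1 + 1 = 0.
So LHS = 0.
∫_0^1 v(x) φ(x) dx = ∫_0^1 (-12*x^5 + 20*x^4 - 8*x^3) dx. Term by term:
  ∫_0^1 -12*x^5 dx = -2;  ∫_0^1 20*x^4 dx = 4;  ∫_0^1 -8*x^3 dx = -2.
Sum: -2 + 4 − 2 = 0.
So RHS = -∫_0^1 v(x) φ(x) dx = 0.
LHS = RHS, so the identity holds for this particular φ. But this is necessary, not sufficient: a weak derivative must satisfy the identity for EVERY test function in C_c^∞(0, 1).
Here u is smooth, so its weak derivative equals its classical derivative u'(x) = 6*x**2 - 4*x. Since v(x) = 4*x*(3*x - 2) ≠ u'(x), v is NOT the weak derivative of u — the agreement for this single φ is a coincidence (the difference v − u' happens to be L²-orthogonal to this φ).


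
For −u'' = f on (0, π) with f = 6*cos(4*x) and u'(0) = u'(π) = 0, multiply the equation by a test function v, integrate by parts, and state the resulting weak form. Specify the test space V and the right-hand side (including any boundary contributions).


V = H^1(0, π) (no boundary constraint on v; u is determined up to an additive constant); weak form: ∫_0^π u'v' dx = ∫_0^π (6*cos(4*x)) v dx for all v ∈ V.

Multiply both sides by a test function v and integrate from 0 to π:
  ∫_0^π −u''(x) v(x) dx = ∫_0^π f(x) v(x) dx.
Integrate the LHS by parts once:
  ∫_0^π −u'' v dx = −[u'(x) v(x)]_0^π + ∫_0^π u'(x) v'(x) dx.
Thus ∫_0^π u'(x) v'(x) dx = ∫_0^π f(x) v(x) dx + [u'(x) v(x)]_0^π.
Choose V so that boundary terms are either known or forced to vanish.
u has homogeneous Neumann: u'(0) = u'(π) = 0. So [u' v]_0^π = 0·v(π) − 0·v(0) = 0 for any v; take V = H^1(0, π).
Weak formulation: find u (satisfying any essential BC) such that ∫_0^π u'(x) v'(x) dx = ∫_0^π f v dx for all v ∈ V (homogeneous Neumann, so boundary terms vanish).
Substituting f(x) = 6*cos(4*x), the right-hand side is ∫_0^π (6*cos(4*x)) v dx.
Compatibility check (pure Neumann): taking v ≡ 1 ∈ V gives 0 = ∫_0^π f dx + (0) − (0), i.e. ∫_0^π f dx must equal u'(0) − u'(π) = 0. Indeed ∫_0^π (6*cos(4*x)) dx = 0, so the data are compatible. The solution is then unique only up to an additive constant (fix it e.g. by requiring ∫_0^π u dx = 0).


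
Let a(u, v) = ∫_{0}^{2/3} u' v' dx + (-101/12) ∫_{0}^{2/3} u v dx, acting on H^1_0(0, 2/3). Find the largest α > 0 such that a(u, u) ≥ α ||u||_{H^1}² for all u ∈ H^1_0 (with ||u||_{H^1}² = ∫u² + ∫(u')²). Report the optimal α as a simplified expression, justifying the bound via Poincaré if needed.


α = (-101 + 27*π^2)/(3*(4 + 9*π^2))

Coercivity of a(·,·) on H^1_0(0, 2/3) means a(u, u) ≥ α ||u||_{H^1}² for every u ∈ H^1_0.
The interval has length L = 2/3, and Poincaré/coercivity depend only on L. Here a(u, u) = ∫(u')² + (-101/12)·∫u².
Here c = -101/12 < 0 with |c| < (π/L)² = 9*π^2/4, so coercivity still holds. The condition a(u,u) ≥ α||u||_{H^1}² reads (1−α)∫(u')² ≥ (α−c)∫u². Any admissible α is ≤ 1 (rapidly oscillating u have ∫u²/∫(u')² → 0), and α = 1 would force 0 ≥ (1−c)∫u², impossible since c < 1; so 1−α > 0. By the sharp Poincaré inequality on H^1_0 of an interval of length L, ∫(u')² ≥ (π/L)²∫u² with equality for the first sine mode sin(π(x−x₀)/L) (x₀ the left endpoint), so the inequality holds for all u iff (1−α)(π/L)² ≥ α − c, i.e. α ≤ ((π/L)² + c)/((π/L)² + 1) = (1 + c(L/π)²)/(1 + (L/π)²). (Direct route, valid since c ≤ 0: Poincaré gives c∫u² ≥ c(L/π)²∫(u')², so a(u,u) ≥ (1 + c(L/π)²)∫(u')², while ||u||_{H^1}² ≤ (1 + (L/π)²)∫(u')²; dividing yields the same α.) With (π/L)² = 9*π^2/4 and c = -101/12, the largest admissible constant is α = ((π/L)² + c)/((π/L)² + 1).
Simplifying, α = (-101 + 27*π^2)/(3*(4 + 9*π^2)).


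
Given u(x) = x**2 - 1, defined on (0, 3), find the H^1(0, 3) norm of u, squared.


||u||_{H^1}^2 = 348/5

The H^1 norm (squared) on an interval (0, L) is
  ||u||_{H^1}^2 = ∫_0^L u(x)^2 dx + ∫_0^L u'(x)^2 dx.
Compute u'(x) = 2*x.
Then u(x)^2 = x**4 - 2*x**2 + 1 and u'(x)^2 = 4*x**2.
Integrate each monomial from 0 to 3 using ∫_0^3 c·x^n dx = c·3^(n+1)/(n+1):
  ∫_0^3 u(x)^2 dx = ∫_0^3 (x^4 - 2*x^2 + 1) dx. Term by term:
    ∫_0^3 x^4 dx = 243/5;  ∫_0^3 -2*x^2 dx = -18;  ∫_0^3 1 dx = 3.
  Sum: 243/5 − 18 + 3 = 168/5.
  ∫_0^3 u'(x)^2 dx = ∫_0^3 (4*x^2) dx. Term by term:
    ∫_0^3 4*x^2 dx = 36.
Adding: ||u||_{H^1}^2 = 168/5 + 36 = 348/5.


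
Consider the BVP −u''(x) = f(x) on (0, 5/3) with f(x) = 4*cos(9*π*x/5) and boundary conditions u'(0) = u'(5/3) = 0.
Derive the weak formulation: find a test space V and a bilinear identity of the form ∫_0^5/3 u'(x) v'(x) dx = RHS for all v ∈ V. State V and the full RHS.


V = H^1(0, 5/3) (no boundary constraint on v; u is determined up to an additive constant); weak form: ∫_0^5/3 u'v' dx = ∫_0^5/3 (4*cos(9*π*x/5)) v dx for all v ∈ V.

Multiply both sides by a test function v and integrate from 0 to 5/3:
  ∫_0^5/3 −u''(x) v(x) dx = ∫_0^5/3 f(x) v(x) dx.
Integrate the LHS by parts once:
  ∫_0^5/3 −u'' v dx = −[u'(x) v(x)]_0^5/3 + ∫_0^5/3 u'(x) v'(x) dx.
Thus ∫_0^5/3 u'(x) v'(x) dx = ∫_0^5/3 f(x) v(x) dx + [u'(x) v(x)]_0^5/3.
Choose V so that boundary terms are either known or forced to vanish.
u has homogeneous Neumann: u'(0) = u'(5/3) = 0. So [u' v]_0^5/3 = 0·v(5/3) − 0·v(0) = 0 for any v; take V = H^1(0, 5/3).
Weak formulation: find u (satisfying any essential BC) such that ∫_0^5/3 u'(x) v'(x) dx = ∫_0^5/3 f v dx for all v ∈ V (homogeneous Neumann, so boundary terms vanish).
Substituting f(x) = 4*cos(9*π*x/5), the right-hand side is ∫_0^5/3 (4*cos(9*π*x/5)) v dx.
Compatibility check (pure Neumann): taking v ≡ 1 ∈ V gives 0 = ∫_0^5/3 f dx + (0) − (0), i.e. ∫_0^5/3 f dx must equal u'(0) − u'(5/3) = 0. Indeed ∫_0^5/3 (4*cos(9*π*x/5)) dx = 0, so the data are compatible. The solution is then unique only up to an additive constant (fix it e.g. by requiring ∫_0^5/3 u dx = 0).


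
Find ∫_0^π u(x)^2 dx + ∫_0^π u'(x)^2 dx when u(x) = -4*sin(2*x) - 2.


||u||_{H^1(0,π)}^2 = 44*π

u'(x) = -8*cos(2*x).
Expand u² and (u')² and integrate term by term on (0, π), using: for integers n ≥ 1, ∫_0^π sin²(nx) dx = ∫_0^π cos²(nx) dx = π/2; for n ≠ n', ∫_0^π sin(nx)sin(n'x) dx = ∫_0^π cos(nx)cos(n'x) dx = 0; and by product-to-sum, ∫_0^π sin(nx)cos(n'x) dx = ½∫_0^π [sin((n+n')x) + sin((n−n')x)] dx, which is 0 when n+n' is even and 2n/(n²−n'²) when n+n' is odd (it need not vanish on (0, π)). For the constant mode: ∫_0^π 1 dx = π, ∫_0^π cos(nx) dx = 0, ∫_0^π sin(nx) dx = (1−(−1)^n)/n.
  u² squared terms: (-2)²·∫1 dx = 4·π = 4*π;  (-4)²·∫sin(2x)² dx = 16·π/2 = 8*π.
  u² cross terms: 2·(-2)·(-4)·∫1·sin(2x) dx = 16·(0) = 0.
  So ∫_0^π u² dx = 4*π + 8*π + 0 = 12*π.
  (u')² squared terms: (-8)²·∫cos(2x)² dx = 64·π/2 = 32*π.
  So ∫_0^π (u')² dx = 32*π.
||u||_{H^1}^2 = (12*π) + (32*π) = 44*π.


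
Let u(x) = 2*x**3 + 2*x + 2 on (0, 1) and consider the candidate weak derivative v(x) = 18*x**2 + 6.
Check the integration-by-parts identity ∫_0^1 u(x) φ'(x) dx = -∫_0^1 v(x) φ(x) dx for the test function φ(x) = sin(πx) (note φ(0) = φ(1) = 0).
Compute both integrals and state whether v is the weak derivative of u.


LHS = -10/π + 24/π^3, RHS = -30/π + 72/π^3. No, v is not the weak derivative of u.

u(x) = 2*x**3 + 2*x + 2, classical derivative u'(x) = 6*x**2 + 2.
φ(x) = sin(πx), so φ'(x) = π*cos(π*x).
Note φ(0) = φ(1) = 0, so the boundary term u·φ vanishes.
LHS = ∫_0^1 u(x) φ'(x) dx = ∫_0^1 (2*π*x^3*cos(π*x) + 2*π*x*cos(π*x) + 2*π*cos(π*x)) dx. Term by term:
  ∫_0^1 2*π*cos(π*x) dx = 0;  ∫_0^1 2*π*x*cos(π*x) dx = -4/π;  ∫_0^1 2*π*x^3*cos(π*x) dx = -6/π + 24/π^3.
Sum: 0 − 4/π + -6/π + 24/π^3 = -10/π + 24/π^3.
So LHS = -10/π + 24/π^3.
∫_0^1 v(x) φ(x) dx = ∫_0^1 (18*x^2*sin(π*x) + 6*sin(π*x)) dx. Term by term:
  ∫_0^1 6*sin(π*x) dx = 12/π;  ∫_0^1 18*x^2*sin(π*x) dx = -72/π^3 + 18/π.
Sum: 12/π + -72/π^3 + 18/π = -72/π^3 + 30/π.
So RHS = -∫_0^1 v(x) φ(x) dx = -30/π + 72/π^3.
LHS − RHS = -48/π^3 + 20/π ≠ 0, so the identity fails.
(For a valid weak derivative the identity must hold for EVERY test function, in particular this one. The failure shows v is NOT the weak derivative of u.)
Correct weak derivative would be u'(x) = 6*x**2 + 2.


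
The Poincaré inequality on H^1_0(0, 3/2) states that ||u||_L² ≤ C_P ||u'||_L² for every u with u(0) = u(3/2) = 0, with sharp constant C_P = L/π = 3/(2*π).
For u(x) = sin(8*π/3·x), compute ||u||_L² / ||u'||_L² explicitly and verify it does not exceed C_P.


||u||_L² / ||u'||_L² = 3/(8*π) < C_P = 3/(2*π).

u(x) = sin(8*π/3·x), so u'(x) = 8*π*cos(8*π*x/3)/3.
Writing u(x) = A·sin(kπx/L) with A = 1 and k = 4, use ∫_0^L sin²(kπx/L) dx = L/2 and ∫_0^L cos²(kπx/L) dx = L/2.
u² = 1·sin²(8*π/3·x) and (u')² = 64*π^2/9·cos²(8*π/3·x), and each of sin², cos² integrates to L/2 = 3/4 over (0, 3/2).
∫_0^3/2 u² dx = 3/4, so ||u||_L² = sqrt(3)/2.
∫_0^3/2 (u')² dx = 16*π^2/3, so ||u'||_L² = 4*sqrt(3)*π/3.
Ratio ||u||_L² / ||u'||_L² = 3/(8*π).
Sharp Poincaré constant on H^1_0(0, 3/2) is C_P = L/π = 3/(2*π), achieved by sin(2*π/3·x).
This is the k = 4 harmonic; the ratio L/(kπ) is strictly less than C_P = L/π, consistent with the sharp inequality ||u||_L² ≤ C_P ||u'||_L².


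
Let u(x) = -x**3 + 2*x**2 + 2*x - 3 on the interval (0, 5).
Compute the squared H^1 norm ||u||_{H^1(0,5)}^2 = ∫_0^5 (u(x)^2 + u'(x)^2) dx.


||u||_{H^1}^2 = 199705/42

The H^1 norm (squared) on an interval (0, L) is
  ||u||_{H^1}^2 = ∫_0^L u(x)^2 dx + ∫_0^L u'(x)^2 dx.
Compute u'(x) = -3*x**2 + 4*x + 2.
Then u(x)^2 = x**6 - 4*x**5 + 14*x**3 - 8*x**2 - 12*x + 9 and u'(x)^2 = 9*x**4 - 24*x**3 + 4*x**2 + 16*x + 4.
Integrate each monomial from 0 to 5 using ∫_0^5 c·x^n dx = c·5^(n+1)/(n+1):
  ∫_0^5 u(x)^2 dx = ∫_0^5 (x^6 - 4*x^5 + 14*x^3 - 8*x^2 - 12*x + 9) dx. Term by term:
    ∫_0^5 x^6 dx = 78125/7;  ∫_0^5 -4*x^5 dx = -31250/3;  ∫_0^5 14*x^3 dx = 4375/2;
    ∫_0^5 -8*x^2 dx = -1000/3;  ∫_0^5 -12*x dx = -150;  ∫_0^5 9 dx = 45.
  Sum: 78125/7 − 31250/3 + 4375/2 − 1000/3 − 150 + 45 = 34905/14.
  ∫_0^5 u'(x)^2 dx = ∫_0^5 (9*x^4 - 24*x^3 + 4*x^2 + 16*x + 4) dx. Term by term:
    ∫_0^5 9*x^4 dx = 5625;  ∫_0^5 -24*x^3 dx = -3750;  ∫_0^5 4*x^2 dx = 500/3;
    ∫_0^5 16*x dx = 200;  ∫_0^5 4 dx = 20.
  Sum: 5625 − 3750 + 500/3 + 200 + 20 = 6785/3.
Adding: ||u||_{H^1}^2 = 34905/14 + 6785/3 = 199705/42.


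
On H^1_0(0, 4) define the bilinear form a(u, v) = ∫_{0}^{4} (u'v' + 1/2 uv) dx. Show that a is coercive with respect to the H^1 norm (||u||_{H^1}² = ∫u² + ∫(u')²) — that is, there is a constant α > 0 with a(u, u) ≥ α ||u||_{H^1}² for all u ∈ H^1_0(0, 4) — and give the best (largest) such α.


α = (8 + π^2)/(π^2 + 16)

Coercivity of a(·,·) on H^1_0(0, 4) means a(u, u) ≥ α ||u||_{H^1}² for every u ∈ H^1_0.
The interval has length L = 4, and Poincaré/coercivity depend only on L. Here a(u, u) = ∫(u')² + (1/2)·∫u².
Here 0 < c = 1/2 < 1. The condition a(u,u) ≥ α||u||_{H^1}² reads (1−α)∫(u')² ≥ (α−c)∫u². Any admissible α is ≤ 1 (rapidly oscillating u have ∫u²/∫(u')² → 0), and α = 1 would force 0 ≥ (1−c)∫u², impossible since c < 1; so 1−α > 0. By the sharp Poincaré inequality on H^1_0 of an interval of length L, ∫(u')² ≥ (π/L)²∫u² with equality for the first sine mode sin(π(x−x₀)/L) (x₀ the left endpoint), so the inequality holds for all u iff (1−α)(π/L)² ≥ α − c, i.e. α ≤ ((π/L)² + c)/((π/L)² + 1) = (1 + c(L/π)²)/(1 + (L/π)²). With (π/L)² = π^2/16 and c = 1/2, the largest admissible constant is α = ((π/L)² + c)/((π/L)² + 1).
Simplifying, α = (8 + π^2)/(π^2 + 16).


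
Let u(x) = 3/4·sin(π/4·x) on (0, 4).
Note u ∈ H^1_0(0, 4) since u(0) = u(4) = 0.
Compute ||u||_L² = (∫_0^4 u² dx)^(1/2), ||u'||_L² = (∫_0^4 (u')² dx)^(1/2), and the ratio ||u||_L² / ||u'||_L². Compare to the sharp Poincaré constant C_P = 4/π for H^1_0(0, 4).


||u||_L² / ||u'||_L² = 4/π = C_P.

u(x) = 3/4·sin(π/4·x), so u'(x) = 3*π*cos(π*x/4)/16.
Writing u(x) = A·sin(kπx/L) with A = 3/4 and k = 1, use ∫_0^L sin²(kπx/L) dx = L/2 and ∫_0^L cos²(kπx/L) dx = L/2.
u² = 9/16·sin²(π/4·x) and (u')² = 9*π^2/256·cos²(π/4·x), and each of sin², cos² integrates to L/2 = 2 over (0, 4).
∫_0^4 u² dx = 9/8, so ||u||_L² = 3*sqrt(2)/4.
∫_0^4 (u')² dx = 9*π^2/128, so ||u'||_L² = 3*sqrt(2)*π/16.
Ratio ||u||_L² / ||u'||_L² = 4/π.
Sharp Poincaré constant on H^1_0(0, 4) is C_P = L/π = 4/π, achieved by sin(π/4·x).
This is the k = 1 eigenfunction (up to amplitude), so the ratio equals the sharp Poincaré constant exactly.


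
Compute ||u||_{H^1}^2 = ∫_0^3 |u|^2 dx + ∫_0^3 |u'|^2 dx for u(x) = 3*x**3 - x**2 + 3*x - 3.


||u||_{H^1}^2 = 44127/7

The H^1 norm (squared) on an interval (0, L) is
  ||u||_{H^1}^2 = ∫_0^L u(x)^2 dx + ∫_0^L u'(x)^2 dx.
Compute u'(x) = 9*x**2 - 2*x + 3.
Then u(x)^2 = 9*x**6 - 6*x**5 + 19*x**4 - 24*x**3 + 15*x**2 - 18*x + 9 and u'(x)^2 = 81*x**4 - 36*x**3 + 58*x**2 - 12*x + 9.
Integrate each monomial from 0 to 3 using ∫_0^3 c·x^n dx = c·3^(n+1)/(n+1):
  ∫_0^3 u(x)^2 dx = ∫_0^3 (9*x^6 - 6*x^5 + 19*x^4 - 24*x^3 + 15*x^2 - 18*x + 9) dx. Term by term:
    ∫_0^3 9*x^6 dx = 19683/7;  ∫_0^3 -6*x^5 dx = -729;  ∫_0^3 19*x^4 dx = 4617/5;
    ∫_0^3 -24*x^3 dx = -486;  ∫_0^3 15*x^2 dx = 135;  ∫_0^3 -18*x dx = -81;
    ∫_0^3 9 dx = 27.
  Sum: 19683/7 − 729 + 4617/5 − 486 + 135 − 81 + 27 = 91044/35.
  ∫_0^3 u'(x)^2 dx = ∫_0^3 (81*x^4 - 36*x^3 + 58*x^2 - 12*x + 9) dx. Term by term:
    ∫_0^3 81*x^4 dx = 19683/5;  ∫_0^3 -36*x^3 dx = -729;  ∫_0^3 58*x^2 dx = 522;
    ∫_0^3 -12*x dx = -54;  ∫_0^3 9 dx = 27.
  Sum: 19683/5 − 729 + 522 − 54 + 27 = 18513/5.
Adding: ||u||_{H^1}^2 = 91044/35 + 18513/5 = 44127/7.


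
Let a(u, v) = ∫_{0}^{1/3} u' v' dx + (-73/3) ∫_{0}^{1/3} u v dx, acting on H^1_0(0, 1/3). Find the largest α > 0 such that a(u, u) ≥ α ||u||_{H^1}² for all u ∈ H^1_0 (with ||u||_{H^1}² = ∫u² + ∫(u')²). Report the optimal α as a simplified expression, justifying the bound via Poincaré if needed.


α = (-73 + 27*π^2)/(3*(1 + 9*π^2))

Coercivity of a(·,·) on H^1_0(0, 1/3) means a(u, u) ≥ α ||u||_{H^1}² for every u ∈ H^1_0.
The interval has length L = 1/3, and Poincaré/coercivity depend only on L. Here a(u, u) = ∫(u')² + (-73/3)·∫u².
Here c = -73/3 < 0 with |c| < (π/L)² = 9*π^2, so coercivity still holds. The condition a(u,u) ≥ α||u||_{H^1}² reads (1−α)∫(u')² ≥ (α−c)∫u². Any admissible α is ≤ 1 (rapidly oscillating u have ∫u²/∫(u')² → 0), and α = 1 would force 0 ≥ (1−c)∫u², impossible since c < 1; so 1−α > 0. By the sharp Poincaré inequality on H^1_0 of an interval of length L, ∫(u')² ≥ (π/L)²∫u² with equality for the first sine mode sin(π(x−x₀)/L) (x₀ the left endpoint), so the inequality holds for all u iff (1−α)(π/L)² ≥ α − c, i.e. α ≤ ((π/L)² + c)/((π/L)² + 1) = (1 + c(L/π)²)/(1 + (L/π)²). (Direct route, valid since c ≤ 0: Poincaré gives c∫u² ≥ c(L/π)²∫(u')², so a(u,u) ≥ (1 + c(L/π)²)∫(u')², while ||u||_{H^1}² ≤ (1 + (L/π)²)∫(u')²; dividing yields the same α.) With (π/L)² = 9*π^2 and c = -73/3, the largest admissible constant is α = ((π/L)² + c)/((π/L)² + 1).
Simplifying, α = (-73 + 27*π^2)/(3*(1 + 9*π^2)).


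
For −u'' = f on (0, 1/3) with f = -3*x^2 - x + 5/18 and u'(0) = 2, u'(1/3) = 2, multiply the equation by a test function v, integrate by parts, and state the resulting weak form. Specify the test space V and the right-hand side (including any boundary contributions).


V = H^1(0, 1/3) (v unrestricted at boundary; u is determined up to an additive constant); weak form: ∫_0^1/3 u'v' dx = ∫_0^1/3 (-3*x^2 - x + 5/18) v dx + 2·v(1/3) − 2·v(0) for all v ∈ V.

Multiply both sides by a test function v and integrate from 0 to 1/3:
  ∫_0^1/3 −u''(x) v(x) dx = ∫_0^1/3 f(x) v(x) dx.
Integrate the LHS by parts once:
  ∫_0^1/3 −u'' v dx = −[u'(x) v(x)]_0^1/3 + ∫_0^1/3 u'(x) v'(x) dx.
Thus ∫_0^1/3 u'(x) v'(x) dx = ∫_0^1/3 f(x) v(x) dx + [u'(x) v(x)]_0^1/3.
Choose V so that boundary terms are either known or forced to vanish.
u has inhomogeneous Neumann u'(0) = 2, u'(1/3) = 2. [u' v]_0^1/3 = (2)·v(1/3) − (2)·v(0) = 2·v(1/3) − 2·v(0). Take V = H^1(0, 1/3); boundary term becomes part of RHS.
Weak formulation: find u (satisfying any essential BC) such that ∫_0^1/3 u'(x) v'(x) dx = ∫_0^1/3 f v dx + 2·v(1/3) − 2·v(0) for all v ∈ V (Neumann data are natural BCs: they enter the RHS as boundary terms).
Substituting f(x) = -3*x^2 - x + 5/18, the right-hand side is ∫_0^1/3 (-3*x^2 - x + 5/18) v dx + 2·v(1/3) − 2·v(0).
Compatibility check (pure Neumann): taking v ≡ 1 ∈ V gives 0 = ∫_0^1/3 f dx + (2) − (2), i.e. ∫_0^1/3 f dx must equal u'(0) − u'(1/3) = 0. Indeed ∫_0^1/3 (-3*x^2 - x + 5/18) dx = 0, so the data are compatible. The solution is then unique only up to an additive constant (fix it e.g. by requiring ∫_0^1/3 u dx = 0).


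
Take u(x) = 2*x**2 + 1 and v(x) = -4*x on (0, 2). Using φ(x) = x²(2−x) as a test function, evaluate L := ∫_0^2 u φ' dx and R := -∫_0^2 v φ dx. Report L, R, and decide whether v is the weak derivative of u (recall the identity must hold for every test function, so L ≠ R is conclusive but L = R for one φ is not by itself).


LHS = -32/5, RHS = 32/5. No, v is not the weak derivative of u.

u(x) = 2*x**2 + 1, classical derivative u'(x) = 4*x.
φ(x) = x²(2−x), so φ'(x) = x*(4 - 3*x).
Note φ(0) = φ(2) = 0, so the boundary term u·φ vanishes.
LHS = ∫_0^2 u(x) φ'(x) dx = ∫_0^2 (-6*x^4 + 8*x^3 - 3*x^2 + 4*x) dx. Term by term:
  ∫_0^2 -6*x^4 dx = -192/5;  ∫_0^2 8*x^3 dx = 32;  ∫_0^2 -3*x^2 dx = -8;
  ∫_0^2 4*x dx = 8.
Sum: -192/5 + 32 − 8 + 8 = -32/5.
So LHS = -32/5.
∫_0^2 v(x) φ(x) dx = ∫_0^2 (4*x^4 - 8*x^3) dx. Term by term:
  ∫_0^2 4*x^4 dx = 128/5;  ∫_0^2 -8*x^3 dx = -32.
Sum: 128/5 − 32 = -32/5.
So RHS = -∫_0^2 v(x) φ(x) dx = 32/5.
LHS − RHS = -64/5 ≠ 0, so the identity fails.
(For a valid weak derivative the identity must hold for EVERY test function, in particular this one. The failure shows v is NOT the weak derivative of u.)
Correct weak derivative would be u'(x) = 4*x.


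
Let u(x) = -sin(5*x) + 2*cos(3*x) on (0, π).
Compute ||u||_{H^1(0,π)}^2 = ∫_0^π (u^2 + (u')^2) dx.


||u||_{H^1(0,π)}^2 = 33*π

u'(x) = -6*sin(3*x) - 5*cos(5*x).
Expand u² and (u')² and integrate term by term on (0, π), using: for integers n ≥ 1, ∫_0^π sin²(nx) dx = ∫_0^π cos²(nx) dx = π/2; for n ≠ n', ∫_0^π sin(nx)sin(n'x) dx = ∫_0^π cos(nx)cos(n'x) dx = 0; and by product-to-sum, ∫_0^π sin(nx)cos(n'x) dx = ½∫_0^π [sin((n+n')x) + sin((n−n')x)] dx, which is 0 when n+n' is even and 2n/(n²−n'²) when n+n' is odd (it need not vanish on (0, π)).
  u² squared terms: (-1)²·∫sin(5x)² dx = 1·π/2 = π/2;  (2)²·∫cos(3x)² dx = 4·π/2 = 2*π.
  u² cross terms: 2·(-1)·(2)·∫sin(5x)·cos(3x) dx = -4·(0) = 0.
  So ∫_0^π u² dx = π/2 + 2*π + 0 = 5*π/2.
  (u')² squared terms: (-6)²·∫sin(3x)² dx = 36·π/2 = 18*π;  (-5)²·∫cos(5x)² dx = 25·π/2 = 25*π/2.
  (u')² cross terms: 2·(-6)·(-5)·∫sin(3x)·cos(5x) dx = 60·(0) = 0.
  So ∫_0^π (u')² dx = 18*π + 25*π/2 + 0 = 61*π/2.
||u||_{H^1}^2 = (5*π/2) + (61*π/2) = 33*π.


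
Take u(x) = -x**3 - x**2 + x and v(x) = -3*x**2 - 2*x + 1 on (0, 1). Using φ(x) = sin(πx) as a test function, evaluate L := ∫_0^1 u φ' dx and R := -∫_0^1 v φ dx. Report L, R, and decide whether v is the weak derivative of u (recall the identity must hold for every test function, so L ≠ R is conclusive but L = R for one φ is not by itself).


LHS = -12/π^3 + 3/π, RHS = -12/π^3 + 3/π. Yes, v = u' weakly.

u(x) = -x**3 - x**2 + x, classical derivative u'(x) = -3*x**2 - 2*x + 1.
φ(x) = sin(πx), so φ'(x) = π*cos(π*x).
Note φ(0) = φ(1) = 0, so the boundary term u·φ vanishes.
LHS = ∫_0^1 u(x) φ'(x) dx = ∫_0^1 (-π*x^3*cos(π*x) - π*x^2*cos(π*x) + π*x*cos(π*x)) dx. Term by term:
  ∫_0^1 π*x*cos(π*x) dx = -2/π;  ∫_0^1 -π*x^2*cos(π*x) dx = 2/π;  ∫_0^1 -π*x^3*cos(π*x) dx = -12/π^3 + 3/π.
Sum: -2/π + 2/π + -12/π^3 + 3/π = -12/π^3 + 3/π.
So LHS = -12/π^3 + 3/π.
∫_0^1 v(x) φ(x) dx = ∫_0^1 (-3*x^2*sin(π*x) - 2*x*sin(π*x) + sin(π*x)) dx. Term by term:
  ∫_0^1 -3*x^2*sin(π*x) dx = -3/π + 12/π^3;  ∫_0^1 -2*x*sin(π*x) dx = -2/π;  ∫_0^1 sin(π*x) dx = 2/π.
Sum: -3/π + 12/π^3 − 2/π + 2/π = -3/π + 12/π^3.
So RHS = -∫_0^1 v(x) φ(x) dx = -12/π^3 + 3/π.
LHS = RHS, so the identity holds for this test φ.
Moreover u is smooth here and v(x) = u'(x) = -3*x**2 - 2*x + 1 pointwise, so the identity holds for every test function. Hence v is the weak derivative of u.


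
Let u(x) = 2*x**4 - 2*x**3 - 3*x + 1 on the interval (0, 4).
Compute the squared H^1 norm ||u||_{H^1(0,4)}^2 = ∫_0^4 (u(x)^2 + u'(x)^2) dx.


||u||_{H^1}^2 = 45573224/315

The H^1 norm (squared) on an interval (0, L) is
  ||u||_{H^1}^2 = ∫_0^L u(x)^2 dx + ∫_0^L u'(x)^2 dx.
Compute u'(x) = 8*x**3 - 6*x**2 - 3.
Then u(x)^2 = 4*x**8 - 8*x**7 + 4*x**6 - 12*x**5 + 16*x**4 - 4*x**3 + 9*x**2 - 6*x + 1 and u'(x)^2 = 64*x**6 - 96*x**5 + 36*x**4 - 48*x**3 + 36*x**2 + 9.
Integrate each monomial from 0 to 4 using ∫_0^4 c·x^n dx = c·4^(n+1)/(n+1):
  ∫_0^4 u(x)^2 dx = ∫_0^4 (4*x^8 - 8*x^7 + 4*x^6 - 12*x^5 + 16*x^4 - 4*x^3 + 9*x^2 - 6*x + 1) dx. Term by term:
    ∫_0^4 4*x^8 dx = 1048576/9;  ∫_0^4 -8*x^7 dx = -65536;  ∫_0^4 4*x^6 dx = 65536/7;
    ∫_0^4 -12*x^5 dx = -8192;  ∫_0^4 16*x^4 dx = 16384/5;  ∫_0^4 -4*x^3 dx = -256;
    ∫_0^4 9*x^2 dx = 192;  ∫_0^4 -6*x dx = -48;  ∫_0^4 1 dx = 4.
  Sum: 1048576/9 − 65536 + 65536/7 − 8192 + 16384/5 − 256 + 192 − 48 + 4 = 17423132/315.
  ∫_0^4 u'(x)^2 dx = ∫_0^4 (64*x^6 - 96*x^5 + 36*x^4 - 48*x^3 + 36*x^2 + 9) dx. Term by term:
    ∫_0^4 64*x^6 dx = 1048576/7;  ∫_0^4 -96*x^5 dx = -65536;  ∫_0^4 36*x^4 dx = 36864/5;
    ∫_0^4 -48*x^3 dx = -3072;  ∫_0^4 36*x^2 dx = 768;  ∫_0^4 9 dx = 36.
  Sum: 1048576/7 − 65536 + 36864/5 − 3072 + 768 + 36 = 3127788/35.
Adding: ||u||_{H^1}^2 = 17423132/315 + 3127788/35 = 45573224/315.


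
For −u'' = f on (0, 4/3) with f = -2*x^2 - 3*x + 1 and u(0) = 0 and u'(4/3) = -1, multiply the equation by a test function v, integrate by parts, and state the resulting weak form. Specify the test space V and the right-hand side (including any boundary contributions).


V = {v ∈ H^1(0, 4/3) : v(0) = 0} (test functions vanish at x = 0 where u is specified); weak form: ∫_0^4/3 u'v' dx = ∫_0^4/3 (-2*x^2 - 3*x + 1) v dx − v(4/3) for all v ∈ V.

Multiply both sides by a test function v and integrate from 0 to 4/3:
  ∫_0^4/3 −u''(x) v(x) dx = ∫_0^4/3 f(x) v(x) dx.
Integrate the LHS by parts once:
  ∫_0^4/3 −u'' v dx = −[u'(x) v(x)]_0^4/3 + ∫_0^4/3 u'(x) v'(x) dx.
Thus ∫_0^4/3 u'(x) v'(x) dx = ∫_0^4/3 f(x) v(x) dx + [u'(x) v(x)]_0^4/3.
Choose V so that boundary terms are either known or forced to vanish.
Mixed BC: u(0) = 0 (Dirichlet) and u'(4/3) = -1 (Neumann). Define V = {v ∈ H^1(0, 4/3) : v(0) = 0}. Then [u' v]_0^4/3 = u'(4/3)·v(4/3) − u'(0)·0 = − v(4/3).
Weak formulation: find u (satisfying any essential BC) such that ∫_0^4/3 u'(x) v'(x) dx = ∫_0^4/3 f v dx − v(4/3) for all v ∈ V (Dirichlet at 0 absorbed into V; Neumann datum at x = 4/3 contributes the boundary term).
Substituting f(x) = -2*x^2 - 3*x + 1, the right-hand side is ∫_0^4/3 (-2*x^2 - 3*x + 1) v dx − v(4/3).


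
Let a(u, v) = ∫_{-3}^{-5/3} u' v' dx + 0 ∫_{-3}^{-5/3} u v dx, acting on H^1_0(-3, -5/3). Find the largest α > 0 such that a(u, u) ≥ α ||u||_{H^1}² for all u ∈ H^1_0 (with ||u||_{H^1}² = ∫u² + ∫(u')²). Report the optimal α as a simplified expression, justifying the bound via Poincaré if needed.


α = 9*π^2/(16 + 9*π^2)

Coercivity of a(·,·) on H^1_0(-3, -5/3) means a(u, u) ≥ α ||u||_{H^1}² for every u ∈ H^1_0.
The interval has length L = 4/3, and Poincaré/coercivity depend only on L. Here a(u, u) = ∫(u')² + (0)·∫u².
Here c = 0, so a(u,u) = ∫(u')² alone. The condition a(u,u) ≥ α||u||_{H^1}² reads (1−α)∫(u')² ≥ (α−c)∫u². Any admissible α is ≤ 1 (rapidly oscillating u have ∫u²/∫(u')² → 0), and α = 1 would force 0 ≥ (1−c)∫u², impossible since c < 1; so 1−α > 0. By the sharp Poincaré inequality on H^1_0 of an interval of length L, ∫(u')² ≥ (π/L)²∫u² with equality for the first sine mode sin(π(x−x₀)/L) (x₀ the left endpoint), so the inequality holds for all u iff (1−α)(π/L)² ≥ α − c, i.e. α ≤ ((π/L)² + c)/((π/L)² + 1) = (1 + c(L/π)²)/(1 + (L/π)²). (Direct route, valid since c ≤ 0: Poincaré gives c∫u² ≥ c(L/π)²∫(u')², so a(u,u) ≥ (1 + c(L/π)²)∫(u')², while ||u||_{H^1}² ≤ (1 + (L/π)²)∫(u')²; dividing yields the same α.) With (π/L)² = 9*π^2/16 and c = 0, the largest admissible constant is α = ((π/L)² + c)/((π/L)² + 1).
Simplifying, α = 9*π^2/(16 + 9*π^2).


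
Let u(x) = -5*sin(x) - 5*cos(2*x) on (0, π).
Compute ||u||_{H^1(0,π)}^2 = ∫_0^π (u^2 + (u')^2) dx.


||u||_{H^1(0,π)}^2 = -500/3 + 175*π/2

u'(x) = 10*sin(2*x) - 5*cos(x).
Expand u² and (u')² and integrate term by term on (0, π), using: for integers n ≥ 1, ∫_0^π sin²(nx) dx = ∫_0^π cos²(nx) dx = π/2; for n ≠ n', ∫_0^π sin(nx)sin(n'x) dx = ∫_0^π cos(nx)cos(n'x) dx = 0; and by product-to-sum, ∫_0^π sin(nx)cos(n'x) dx = ½∫_0^π [sin((n+n')x) + sin((n−n')x)] dx, which is 0 when n+n' is even and 2n/(n²−n'²) when n+n' is odd (it need not vanish on (0, π)).
  u² squared terms: (-5)²·∫cos(2x)² dx = 25·π/2 = 25*π/2;  (-5)²·∫sin(x)² dx = 25·π/2 = 25*π/2.
  u² cross terms: 2·(-5)·(-5)·∫cos(2x)·sin(x) dx = 50·(-2/3) = -100/3.
  So ∫_0^π u² dx = 25*π/2 + 25*π/2 − 100/3 = -100/3 + 25*π.
  (u')² squared terms: (-5)²·∫cos(x)² dx = 25·π/2 = 25*π/2;  (10)²·∫sin(2x)² dx = 100·π/2 = 50*π.
  (u')² cross terms: 2·(-5)·(10)·∫cos(x)·sin(2x) dx = -100·(4/3) = -400/3.
  So ∫_0^π (u')² dx = 25*π/2 + 50*π − 400/3 = -400/3 + 125*π/2.
||u||_{H^1}^2 = (-100/3 + 25*π) + (-400/3 + 125*π/2) = -500/3 + 175*π/2.


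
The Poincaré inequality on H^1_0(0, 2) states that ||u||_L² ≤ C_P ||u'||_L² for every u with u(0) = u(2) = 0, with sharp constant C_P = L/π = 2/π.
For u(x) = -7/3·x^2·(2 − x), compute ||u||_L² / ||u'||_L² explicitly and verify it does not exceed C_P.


||u||_L² / ||u'||_L² = sqrt(14)/7 < C_P = 2/π.

u(x) = -7/3·x^2·(2 − x), so u'(x) = 7*x*(3*x - 4)/3.
u(x) = -7/3·x^2·(2 − x) vanishes at x = 0 and x = 2, so u ∈ H^1_0(0, 2). Differentiate via the product rule and integrate the resulting polynomials term by term.
  ∫_0^2 u² dx = ∫_0^2 (49*x^6/9 - 196*x^5/9 + 196*x^4/9) dx. Term by term:
    ∫_0^2 49*x^6/9 dx = 896/9;  ∫_0^2 -196*x^5/9 dx = -6272/27;  ∫_0^2 196*x^4/9 dx = 6272/45.
  Sum: 896/9 − 6272/27 + 6272/45 = 896/135.
  ∫_0^2 (u')² dx = ∫_0^2 (49*x^4 - 392*x^3/3 + 784*x^2/9) dx. Term by term:
    ∫_0^2 49*x^4 dx = 1568/5;  ∫_0^2 -392*x^3/3 dx = -1568/3;  ∫_0^2 784*x^2/9 dx = 6272/27.
  Sum: 1568/5 − 1568/3 + 6272/27 = 3136/135.
∫_0^2 u² dx = 896/135, so ||u||_L² = 8*sqrt(210)/45.
∫_0^2 (u')² dx = 3136/135, so ||u'||_L² = 56*sqrt(15)/45.
Ratio ||u||_L² / ||u'||_L² = sqrt(14)/7.
Sharp Poincaré constant on H^1_0(0, 2) is C_P = L/π = 2/π, achieved by sin(π/2·x).
A polynomial bump cannot attain the sharp Poincaré constant (only the first sine eigenfunction does), so the ratio is strictly less than C_P, consistent with ||u||_L² ≤ C_P ||u'||_L².


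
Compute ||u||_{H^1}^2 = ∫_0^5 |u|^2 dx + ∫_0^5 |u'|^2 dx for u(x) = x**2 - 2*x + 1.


||u||_{H^1}^2 = 875/3

The H^1 norm (squared) on an interval (0, L) is
  ||u||_{H^1}^2 = ∫_0^L u(x)^2 dx + ∫_0^L u'(x)^2 dx.
Compute u'(x) = 2*x - 2.
Then u(x)^2 = x**4 - 4*x**3 + 6*x**2 - 4*x + 1 and u'(x)^2 = 4*x**2 - 8*x + 4.
Integrate each monomial from 0 to 5 using ∫_0^5 c·x^n dx = c·5^(n+1)/(n+1):
  ∫_0^5 u(x)^2 dx = ∫_0^5 (x^4 - 4*x^3 + 6*x^2 - 4*x + 1) dx. Term by term:
    ∫_0^5 x^4 dx = 625;  ∫_0^5 -4*x^3 dx = -625;  ∫_0^5 6*x^2 dx = 250;
    ∫_0^5 -4*x dx = -50;  ∫_0^5 1 dx = 5.
  Sum: 625 − 625 + 250 − 50 + 5 = 205.
  ∫_0^5 u'(x)^2 dx = ∫_0^5 (4*x^2 - 8*x + 4) dx. Term by term:
    ∫_0^5 4*x^2 dx = 500/3;  ∫_0^5 -8*x dx = -100;  ∫_0^5 4 dx = 20.
  Sum: 500/3 − 100 + 20 = 260/3.
Adding: ||u||_{H^1}^2 = 205 + 260/3 = 875/3.


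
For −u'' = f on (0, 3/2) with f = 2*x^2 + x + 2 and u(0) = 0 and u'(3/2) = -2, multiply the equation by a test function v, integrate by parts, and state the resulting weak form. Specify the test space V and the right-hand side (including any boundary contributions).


V = {v ∈ H^1(0, 3/2) : v(0) = 0} (test functions vanish at x = 0 where u is specified); weak form: ∫_0^3/2 u'v' dx = ∫_0^3/2 (2*x^2 + x + 2) v dx − 2·v(3/2) for all v ∈ V.

Multiply both sides by a test function v and integrate from 0 to 3/2:
  ∫_0^3/2 −u''(x) v(x) dx = ∫_0^3/2 f(x) v(x) dx.
Integrate the LHS by parts once:
  ∫_0^3/2 −u'' v dx = −[u'(x) v(x)]_0^3/2 + ∫_0^3/2 u'(x) v'(x) dx.
Thus ∫_0^3/2 u'(x) v'(x) dx = ∫_0^3/2 f(x) v(x) dx + [u'(x) v(x)]_0^3/2.
Choose V so that boundary terms are either known or forced to vanish.
Mixed BC: u(0) = 0 (Dirichlet) and u'(3/2) = -2 (Neumann). Define V = {v ∈ H^1(0, 3/2) : v(0) = 0}. Then [u' v]_0^3/2 = u'(3/2)·v(3/2) − u'(0)·0 = − 2·v(3/2).
Weak formulation: find u (satisfying any essential BC) such that ∫_0^3/2 u'(x) v'(x) dx = ∫_0^3/2 f v dx − 2·v(3/2) for all v ∈ V (Dirichlet at 0 absorbed into V; Neumann datum at x = 3/2 contributes the boundary term).
Substituting f(x) = 2*x^2 + x + 2, the right-hand side is ∫_0^3/2 (2*x^2 + x + 2) v dx − 2·v(3/2).


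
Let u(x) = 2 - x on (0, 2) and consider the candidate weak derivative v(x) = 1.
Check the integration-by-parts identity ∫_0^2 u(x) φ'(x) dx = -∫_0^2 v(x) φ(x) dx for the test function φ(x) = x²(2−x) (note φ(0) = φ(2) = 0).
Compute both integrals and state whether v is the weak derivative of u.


LHS = 4/3, RHS = -4/3. No, v is not the weak derivative of u.

u(x) = 2 - x, classical derivative u'(x) = -1.
φ(x) = x²(2−x), so φ'(x) = x*(4 - 3*x).
Note φ(0) = φ(2) = 0, so the boundary term u·φ vanishes.
LHS = ∫_0^2 u(x) φ'(x) dx = ∫_0^2 (3*x^3 - 10*x^2 + 8*x) dx. Term by term:
  ∫_0^2 3*x^3 dx = 12;  ∫_0^2 -10*x^2 dx = -80/3;  ∫_0^2 8*x dx = 16.
Sum: 12 − 80/3 + 16 = 4/3.
So LHS = 4/3.
∫_0^2 v(x) φ(x) dx = ∫_0^2 (-x^3 + 2*x^2) dx. Term by term:
  ∫_0^2 -x^3 dx = -4;  ∫_0^2 2*x^2 dx = 16/3.
Sum: -4 + 16/3 = 4/3.
So RHS = -∫_0^2 v(x) φ(x) dx = -4/3.
LHS − RHS = 8/3 ≠ 0, so the identity fails.
(For a valid weak derivative the identity must hold for EVERY test function, in particular this one. The failure shows v is NOT the weak derivative of u.)
Correct weak derivative would be u'(x) = -1.


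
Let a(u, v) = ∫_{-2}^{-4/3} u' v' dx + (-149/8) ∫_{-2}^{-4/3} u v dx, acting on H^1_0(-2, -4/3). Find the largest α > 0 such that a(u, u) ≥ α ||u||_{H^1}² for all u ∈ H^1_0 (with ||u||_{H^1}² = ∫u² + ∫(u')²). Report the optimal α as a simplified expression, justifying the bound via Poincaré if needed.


α = (-149 + 18*π^2)/(2*(4 + 9*π^2))

Coercivity of a(·,·) on H^1_0(-2, -4/3) means a(u, u) ≥ α ||u||_{H^1}² for every u ∈ H^1_0.
The interval has length L = 2/3, and Poincaré/coercivity depend only on L. Here a(u, u) = ∫(u')² + (-149/8)·∫u².
Here c = -149/8 < 0 with |c| < (π/L)² = 9*π^2/4, so coercivity still holds. The condition a(u,u) ≥ α||u||_{H^1}² reads (1−α)∫(u')² ≥ (α−c)∫u². Any admissible α is ≤ 1 (rapidly oscillating u have ∫u²/∫(u')² → 0), and α = 1 would force 0 ≥ (1−c)∫u², impossible since c < 1; so 1−α > 0. By the sharp Poincaré inequality on H^1_0 of an interval of length L, ∫(u')² ≥ (π/L)²∫u² with equality for the first sine mode sin(π(x−x₀)/L) (x₀ the left endpoint), so the inequality holds for all u iff (1−α)(π/L)² ≥ α − c, i.e. α ≤ ((π/L)² + c)/((π/L)² + 1) = (1 + c(L/π)²)/(1 + (L/π)²). (Direct route, valid since c ≤ 0: Poincaré gives c∫u² ≥ c(L/π)²∫(u')², so a(u,u) ≥ (1 + c(L/π)²)∫(u')², while ||u||_{H^1}² ≤ (1 + (L/π)²)∫(u')²; dividing yields the same α.) With (π/L)² = 9*π^2/4 and c = -149/8, the largest admissible constant is α = ((π/L)² + c)/((π/L)² + 1).
Simplifying, α = (-149 + 18*π^2)/(2*(4 + 9*π^2)).


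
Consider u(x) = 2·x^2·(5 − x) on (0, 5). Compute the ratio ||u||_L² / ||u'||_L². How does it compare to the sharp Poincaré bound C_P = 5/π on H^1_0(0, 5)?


||u||_L² / ||u'||_L² = 5*sqrt(14)/14 < C_P = 5/π.

u(x) = 2·x^2·(5 − x), so u'(x) = 2*x*(10 - 3*x).
u(x) = 2·x^2·(5 − x) vanishes at x = 0 and x = 5, so u ∈ H^1_0(0, 5). Differentiate via the product rule and integrate the resulting polynomials term by term.
  ∫_0^5 u² dx = ∫_0^5 (4*x^6 - 40*x^5 + 100*x^4) dx. Term by term:
    ∫_0^5 4*x^6 dx = 312500/7;  ∫_0^5 -40*x^5 dx = -312500/3;  ∫_0^5 100*x^4 dx = 62500.
  Sum: 312500/7 − 312500/3 + 62500 = 62500/21.
  ∫_0^5 (u')² dx = ∫_0^5 (36*x^4 - 240*x^3 + 400*x^2) dx. Term by term:
    ∫_0^5 36*x^4 dx = 22500;  ∫_0^5 -240*x^3 dx = -37500;  ∫_0^5 400*x^2 dx = 50000/3.
  Sum: 22500 − 37500 + 50000/3 = 5000/3.
∫_0^5 u² dx = 62500/21, so ||u||_L² = 250*sqrt(21)/21.
∫_0^5 (u')² dx = 5000/3, so ||u'||_L² = 50*sqrt(6)/3.
Ratio ||u||_L² / ||u'||_L² = 5*sqrt(14)/14.
Sharp Poincaré constant on H^1_0(0, 5) is C_P = L/π = 5/π, achieved by sin(π/5·x).
A polynomial bump cannot attain the sharp Poincaré constant (only the first sine eigenfunction does), so the ratio is strictly less than C_P, consistent with ||u||_L² ≤ C_P ||u'||_L².


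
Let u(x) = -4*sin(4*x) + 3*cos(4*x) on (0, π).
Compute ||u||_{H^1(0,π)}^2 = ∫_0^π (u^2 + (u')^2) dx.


||u||_{H^1(0,π)}^2 = 425*π/2

u'(x) = -12*sin(4*x) - 16*cos(4*x).
Expand u² and (u')² and integrate term by term on (0, π), using: for integers n ≥ 1, ∫_0^π sin²(nx) dx = ∫_0^π cos²(nx) dx = π/2; for n ≠ n', ∫_0^π sin(nx)sin(n'x) dx = ∫_0^π cos(nx)cos(n'x) dx = 0; and by product-to-sum, ∫_0^π sin(nx)cos(n'x) dx = ½∫_0^π [sin((n+n')x) + sin((n−n')x)] dx, which is 0 when n+n' is even and 2n/(n²−n'²) when n+n' is odd (it need not vanish on (0, π)).
  u² squared terms: (-4)²·∫sin(4x)² dx = 16·π/2 = 8*π;  (3)²·∫cos(4x)² dx = 9·π/2 = 9*π/2.
  u² cross terms: 2·(-4)·(3)·∫sin(4x)·cos(4x) dx = -24·(0) = 0.
  So ∫_0^π u² dx = 8*π + 9*π/2 + 0 = 25*π/2.
  (u')² squared terms: (-16)²·∫cos(4x)² dx = 256·π/2 = 128*π;  (-12)²·∫sin(4x)² dx = 144·π/2 = 72*π.
  (u')² cross terms: 2·(-16)·(-12)·∫cos(4x)·sin(4x) dx = 384·(0) = 0.
  So ∫_0^π (u')² dx = 128*π + 72*π + 0 = 200*π.
||u||_{H^1}^2 = (25*π/2) + (200*π) = 425*π/2.


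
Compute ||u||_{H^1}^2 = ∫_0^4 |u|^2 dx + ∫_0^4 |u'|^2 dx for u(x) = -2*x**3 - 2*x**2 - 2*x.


||u||_{H^1}^2 = 1026224/35

The H^1 norm (squared) on an interval (0, L) is
  ||u||_{H^1}^2 = ∫_0^L u(x)^2 dx + ∫_0^L u'(x)^2 dx.
Compute u'(x) = -6*x**2 - 4*x - 2.
Then u(x)^2 = 4*x**6 + 8*x**5 + 12*x**4 + 8*x**3 + 4*x**2 and u'(x)^2 = 36*x**4 + 48*x**3 + 40*x**2 + 16*x + 4.
Integrate each monomial from 0 to 4 using ∫_0^4 c·x^n dx = c·4^(n+1)/(n+1):
  ∫_0^4 u(x)^2 dx = ∫_0^4 (4*x^6 + 8*x^5 + 12*x^4 + 8*x^3 + 4*x^2) dx. Term by term:
    ∫_0^4 4*x^6 dx = 65536/7;  ∫_0^4 8*x^5 dx = 16384/3;  ∫_0^4 12*x^4 dx = 12288/5;
    ∫_0^4 8*x^3 dx = 512;  ∫_0^4 4*x^2 dx = 256/3.
  Sum: 65536/7 + 16384/3 + 12288/5 + 512 + 256/3 = 1877248/105.
  ∫_0^4 u'(x)^2 dx = ∫_0^4 (36*x^4 + 48*x^3 + 40*x^2 + 16*x + 4) dx. Term by term:
    ∫_0^4 36*x^4 dx = 36864/5;  ∫_0^4 48*x^3 dx = 3072;  ∫_0^4 40*x^2 dx = 2560/3;
    ∫_0^4 16*x dx = 128;  ∫_0^4 4 dx = 16.
  Sum: 36864/5 + 3072 + 2560/3 + 128 + 16 = 171632/15.
Adding: ||u||_{H^1}^2 = 1877248/105 + 171632/15 = 1026224/35.


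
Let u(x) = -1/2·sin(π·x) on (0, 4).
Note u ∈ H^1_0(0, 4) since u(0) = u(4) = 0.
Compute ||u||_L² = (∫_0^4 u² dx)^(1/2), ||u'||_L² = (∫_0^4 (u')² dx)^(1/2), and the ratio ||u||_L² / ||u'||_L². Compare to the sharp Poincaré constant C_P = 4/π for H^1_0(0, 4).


||u||_L² / ||u'||_L² = 1/π < C_P = 4/π.

u(x) = -1/2·sin(π·x), so u'(x) = -π*cos(π*x)/2.
Writing u(x) = A·sin(kπx/L) with A = -1/2 and k = 4, use ∫_0^L sin²(kπx/L) dx = L/2 and ∫_0^L cos²(kπx/L) dx = L/2.
u² = 1/4·sin²(π·x) and (u')² = π^2/4·cos²(π·x), and each of sin², cos² integrates to L/2 = 2 over (0, 4).
∫_0^4 u² dx = 1/2, so ||u||_L² = sqrt(2)/2.
∫_0^4 (u')² dx = π^2/2, so ||u'||_L² = sqrt(2)*π/2.
Ratio ||u||_L² / ||u'||_L² = 1/π.
Sharp Poincaré constant on H^1_0(0, 4) is C_P = L/π = 4/π, achieved by sin(π/4·x).
This is the k = 4 harmonic; the ratio L/(kπ) is strictly less than C_P = L/π, consistent with the sharp inequality ||u||_L² ≤ C_P ||u'||_L².
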